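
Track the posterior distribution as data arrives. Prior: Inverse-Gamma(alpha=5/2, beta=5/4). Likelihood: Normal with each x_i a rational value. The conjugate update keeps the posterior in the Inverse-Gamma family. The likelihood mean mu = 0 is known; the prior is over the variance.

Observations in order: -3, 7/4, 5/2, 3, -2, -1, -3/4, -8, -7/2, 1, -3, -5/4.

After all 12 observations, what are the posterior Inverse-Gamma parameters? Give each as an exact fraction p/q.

obs 1: x=-3 → posterior Inverse-Gamma(3, 23/4)
obs 2: x=7/4 → posterior Inverse-Gamma(7/2, 233/32)
obs 3: x=5/2 → posterior Inverse-Gamma(4, 333/32)
obs 4: x=3 → posterior Inverse-Gamma(9/2, 477/32)
obs 5: x=-2 → posterior Inverse-Gamma(5, 541/32)
obs 6: x=-1 → posterior Inverse-Gamma(11/2, 557/32)
obs 7: x=-3/4 → posterior Inverse-Gamma(6, 283/16)
obs 8: x=-8 → posterior Inverse-Gamma(13/2, 795/16)
obs 9: x=-7/2 → posterior Inverse-Gamma(7, 893/16)
obs 10: x=1 → posterior Inverse-Gamma(15/2, 901/16)
obs 11: x=-3 → posterior Inverse-Gamma(8, 973/16)
obs 12: x=-5/4 → posterior Inverse-Gamma(17/2, 1971/32)

alpha=17/2, beta=1971/32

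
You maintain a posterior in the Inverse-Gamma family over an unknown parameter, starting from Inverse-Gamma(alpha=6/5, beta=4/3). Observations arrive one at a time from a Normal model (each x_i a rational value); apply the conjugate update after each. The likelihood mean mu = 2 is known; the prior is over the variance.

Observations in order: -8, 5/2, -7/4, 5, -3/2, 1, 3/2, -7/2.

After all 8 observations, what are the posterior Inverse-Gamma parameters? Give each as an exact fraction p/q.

obs 1: x=-8 → posterior Inverse-Gamma(17/10, 154/3)
obs 2: x=5/2 → posterior Inverse-Gamma(11/5, 1235/24)
obs 3: x=-7/4 → posterior Inverse-Gamma(27/10, 5615/96)
obs 4: x=5 → posterior Inverse-Gamma(16/5, 6047/96)
obs 5: x=-3/2 → posterior Inverse-Gamma(37/10, 6635/96)
obs 6: x=1 → posterior Inverse-Gamma(21/5, 6683/96)
obs 7: x=3/2 → posterior Inverse-Gamma(47/10, 6695/96)
obs 8: x=-7/2 → posterior Inverse-Gamma(26/5, 8147/96)

alpha=26/5, beta=8147/96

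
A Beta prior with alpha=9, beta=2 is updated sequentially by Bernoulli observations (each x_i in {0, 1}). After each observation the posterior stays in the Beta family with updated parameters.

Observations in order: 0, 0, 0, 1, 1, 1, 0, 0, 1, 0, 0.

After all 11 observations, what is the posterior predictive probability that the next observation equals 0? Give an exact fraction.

9/22

obs 1: x=0 → posterior Beta(9, 3)
obs 2: x=0 → posterior Beta(9, 4)
obs 3: x=0 → posterior Beta(9, 5)
obs 4: x=1 → posterior Beta(10, 5)
obs 5: x=1 → posterior Beta(11, 5)
obs 6: x=1 → posterior Beta(12, 5)
obs 7: x=0 → posterior Beta(12, 6)
obs 8: x=0 → posterior Beta(12, 7)
obs 9: x=1 → posterior Beta(13, 7)
obs 10: x=0 → posterior Beta(13, 8)
obs 11: x=0 → posterior Beta(13, 9)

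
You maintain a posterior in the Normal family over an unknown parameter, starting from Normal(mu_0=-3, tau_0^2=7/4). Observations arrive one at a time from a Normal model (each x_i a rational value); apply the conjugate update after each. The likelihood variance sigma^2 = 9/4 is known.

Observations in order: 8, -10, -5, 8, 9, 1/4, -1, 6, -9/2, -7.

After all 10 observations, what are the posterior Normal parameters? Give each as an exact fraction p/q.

obs 1: x=8 → posterior Normal(29/16, 63/64)
obs 2: x=-10 → posterior Normal(-41/23, 63/92)
obs 3: x=-5 → posterior Normal(-38/15, 21/40)
obs 4: x=8 → posterior Normal(-20/37, 63/148)
obs 5: x=9 → posterior Normal(43/44, 63/176)
obs 6: x=1/4 → posterior Normal(179/204, 21/68)
obs 7: x=-1 → posterior Normal(151/232, 63/232)
obs 8: x=6 → posterior Normal(319/260, 63/260)
obs 9: x=-9/2 → posterior Normal(193/288, 7/32)
obs 10: x=-7 → posterior Normal(-3/316, 63/316)

mu_0=-3/316, tau_0^2=63/316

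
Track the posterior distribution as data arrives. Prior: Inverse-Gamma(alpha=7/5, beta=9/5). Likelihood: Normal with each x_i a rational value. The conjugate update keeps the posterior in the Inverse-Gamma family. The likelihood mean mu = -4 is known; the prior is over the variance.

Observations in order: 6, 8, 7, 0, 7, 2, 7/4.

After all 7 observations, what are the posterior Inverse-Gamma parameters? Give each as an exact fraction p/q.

alpha=49/10, beta=45973/160

obs 1: x=6 → posterior Inverse-Gamma(19/10, 259/5)
obs 2: x=8 → posterior Inverse-Gamma(12/5, 619/5)
obs 3: x=7 → posterior Inverse-Gamma(29/10, 1843/10)
obs 4: x=0 → posterior Inverse-Gamma(17/5, 1923/10)
obs 5: x=7 → posterior Inverse-Gamma(39/10, 1264/5)
obs 6: x=2 → posterior Inverse-Gamma(22/5, 1354/5)
obs 7: x=7/4 → posterior Inverse-Gamma(49/10, 45973/160)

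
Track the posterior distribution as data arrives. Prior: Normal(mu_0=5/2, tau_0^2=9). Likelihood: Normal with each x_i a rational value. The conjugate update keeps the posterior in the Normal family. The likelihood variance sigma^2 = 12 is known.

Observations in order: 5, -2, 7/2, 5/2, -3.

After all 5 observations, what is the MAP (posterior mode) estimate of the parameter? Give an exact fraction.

28/19

obs 1: x=5 → posterior Normal(25/7, 36/7)
obs 2: x=-2 → posterior Normal(19/10, 18/5)
obs 3: x=7/2 → posterior Normal(59/26, 36/13)
obs 4: x=5/2 → posterior Normal(37/16, 9/4)
obs 5: x=-3 → posterior Normal(28/19, 36/19)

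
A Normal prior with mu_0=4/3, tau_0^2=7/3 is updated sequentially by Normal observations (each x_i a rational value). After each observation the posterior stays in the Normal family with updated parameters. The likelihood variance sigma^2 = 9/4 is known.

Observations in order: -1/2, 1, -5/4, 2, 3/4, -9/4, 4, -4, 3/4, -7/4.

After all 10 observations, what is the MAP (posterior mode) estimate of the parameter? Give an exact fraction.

1/307

obs 1: x=-1/2 → posterior Normal(2/5, 63/55)
obs 2: x=1 → posterior Normal(50/83, 63/83)
obs 3: x=-5/4 → posterior Normal(5/37, 21/37)
obs 4: x=2 → posterior Normal(71/139, 63/139)
obs 5: x=3/4 → posterior Normal(92/167, 63/167)
obs 6: x=-9/4 → posterior Normal(29/195, 21/65)
obs 7: x=4 → posterior Normal(141/223, 63/223)
obs 8: x=-4 → posterior Normal(29/251, 63/251)
obs 9: x=3/4 → posterior Normal(50/279, 7/31)
obs 10: x=-7/4 → posterior Normal(1/307, 63/307)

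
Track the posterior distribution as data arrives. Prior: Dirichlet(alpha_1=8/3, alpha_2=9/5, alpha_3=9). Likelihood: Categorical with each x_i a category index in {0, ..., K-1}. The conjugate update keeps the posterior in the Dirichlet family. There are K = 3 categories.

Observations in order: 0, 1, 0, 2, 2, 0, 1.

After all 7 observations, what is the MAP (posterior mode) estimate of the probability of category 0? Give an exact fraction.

35/131

obs 1: x=0 → posterior Dirichlet(11/3, 9/5, 9)
obs 2: x=1 → posterior Dirichlet(11/3, 14/5, 9)
obs 3: x=0 → posterior Dirichlet(14/3, 14/5, 9)
obs 4: x=2 → posterior Dirichlet(14/3, 14/5, 10)
obs 5: x=2 → posterior Dirichlet(14/3, 14/5, 11)
obs 6: x=0 → posterior Dirichlet(17/3, 14/5, 11)
obs 7: x=1 → posterior Dirichlet(17/3, 19/5, 11)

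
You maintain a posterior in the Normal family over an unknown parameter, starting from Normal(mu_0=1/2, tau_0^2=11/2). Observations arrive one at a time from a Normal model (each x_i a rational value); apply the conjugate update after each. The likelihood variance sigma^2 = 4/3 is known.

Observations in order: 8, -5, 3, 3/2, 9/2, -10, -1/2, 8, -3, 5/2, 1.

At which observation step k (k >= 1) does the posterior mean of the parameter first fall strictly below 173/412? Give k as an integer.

obs 1: x=8 → posterior Normal(268/41, 44/41)
obs 2: x=-5 → posterior Normal(103/74, 22/37)
obs 3: x=3 → posterior Normal(202/107, 44/107)
obs 4: x=3/2 → posterior Normal(503/280, 11/35)
obs 5: x=9/2 → posterior Normal(400/173, 44/173)
obs 6: x=-10 → posterior Normal(35/103, 22/103)
obs 7: x=-1/2 → posterior Normal(107/478, 44/239)
obs 8: x=8 → posterior Normal(635/544, 11/68)
obs 9: x=-3 → posterior Normal(437/610, 44/305)
obs 10: x=5/2 → posterior Normal(301/338, 22/169)
obs 11: x=1 → posterior Normal(334/371, 44/371)

k = 6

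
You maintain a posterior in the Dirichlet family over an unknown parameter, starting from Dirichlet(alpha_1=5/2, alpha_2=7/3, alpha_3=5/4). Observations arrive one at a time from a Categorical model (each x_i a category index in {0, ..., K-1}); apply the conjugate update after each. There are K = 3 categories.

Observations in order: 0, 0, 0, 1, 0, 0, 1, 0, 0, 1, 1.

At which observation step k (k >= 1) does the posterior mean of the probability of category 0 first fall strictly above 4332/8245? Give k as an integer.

k = 2

obs 1: x=0 → posterior Dirichlet(7/2, 7/3, 5/4)
obs 2: x=0 → posterior Dirichlet(9/2, 7/3, 5/4)
obs 3: x=0 → posterior Dirichlet(11/2, 7/3, 5/4)
obs 4: x=1 → posterior Dirichlet(11/2, 10/3, 5/4)
obs 5: x=0 → posterior Dirichlet(13/2, 10/3, 5/4)
obs 6: x=0 → posterior Dirichlet(15/2, 10/3, 5/4)
obs 7: x=1 → posterior Dirichlet(15/2, 13/3, 5/4)
obs 8: x=0 → posterior Dirichlet(17/2, 13/3, 5/4)
obs 9: x=0 → posterior Dirichlet(19/2, 13/3, 5/4)
obs 10: x=1 → posterior Dirichlet(19/2, 16/3, 5/4)
obs 11: x=1 → posterior Dirichlet(19/2, 19/3, 5/4)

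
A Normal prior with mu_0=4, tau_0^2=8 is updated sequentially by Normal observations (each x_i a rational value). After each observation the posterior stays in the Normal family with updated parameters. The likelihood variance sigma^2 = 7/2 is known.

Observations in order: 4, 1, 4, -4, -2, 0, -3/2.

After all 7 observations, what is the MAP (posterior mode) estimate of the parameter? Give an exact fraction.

52/119

obs 1: x=4 → posterior Normal(4, 56/23)
obs 2: x=1 → posterior Normal(36/13, 56/39)
obs 3: x=4 → posterior Normal(172/55, 56/55)
obs 4: x=-4 → posterior Normal(108/71, 56/71)
obs 5: x=-2 → posterior Normal(76/87, 56/87)
obs 6: x=0 → posterior Normal(76/103, 56/103)
obs 7: x=-3/2 → posterior Normal(52/119, 8/17)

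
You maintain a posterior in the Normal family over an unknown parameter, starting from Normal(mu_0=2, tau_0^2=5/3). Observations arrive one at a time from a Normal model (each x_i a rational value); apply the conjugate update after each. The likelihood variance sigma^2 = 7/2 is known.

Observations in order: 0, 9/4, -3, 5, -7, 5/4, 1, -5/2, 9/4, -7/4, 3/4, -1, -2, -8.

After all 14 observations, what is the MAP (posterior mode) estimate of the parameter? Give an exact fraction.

-171/322

obs 1: x=0 → posterior Normal(42/31, 35/31)
obs 2: x=9/4 → posterior Normal(129/82, 35/41)
obs 3: x=-3 → posterior Normal(23/34, 35/51)
obs 4: x=5 → posterior Normal(169/122, 35/61)
obs 5: x=-7 → posterior Normal(29/142, 35/71)
obs 6: x=5/4 → posterior Normal(1/3, 35/81)
obs 7: x=1 → posterior Normal(37/91, 5/13)
obs 8: x=-5/2 → posterior Normal(12/101, 35/101)
obs 9: x=9/4 → posterior Normal(23/74, 35/111)
obs 10: x=-7/4 → posterior Normal(17/121, 35/121)
obs 11: x=3/4 → posterior Normal(49/262, 35/131)
obs 12: x=-1 → posterior Normal(29/282, 35/141)
obs 13: x=-2 → posterior Normal(-11/302, 35/151)
obs 14: x=-8 → posterior Normal(-171/322, 5/23)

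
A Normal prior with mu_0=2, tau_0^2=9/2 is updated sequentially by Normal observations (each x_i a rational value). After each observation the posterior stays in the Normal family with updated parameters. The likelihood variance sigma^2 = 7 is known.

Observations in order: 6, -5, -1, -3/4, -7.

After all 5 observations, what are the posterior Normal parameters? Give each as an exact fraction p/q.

obs 1: x=6 → posterior Normal(82/23, 63/23)
obs 2: x=-5 → posterior Normal(37/32, 63/32)
obs 3: x=-1 → posterior Normal(28/41, 63/41)
obs 4: x=-3/4 → posterior Normal(17/40, 63/50)
obs 5: x=-7 → posterior Normal(-167/236, 63/59)

mu_0=-167/236, tau_0^2=63/59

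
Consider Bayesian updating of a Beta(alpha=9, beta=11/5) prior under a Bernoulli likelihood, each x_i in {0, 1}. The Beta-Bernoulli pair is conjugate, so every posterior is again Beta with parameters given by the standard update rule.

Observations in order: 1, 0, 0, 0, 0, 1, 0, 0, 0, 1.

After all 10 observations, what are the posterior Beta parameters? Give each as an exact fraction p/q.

alpha=12, beta=46/5

obs 1: x=1 → posterior Beta(10, 11/5)
obs 2: x=0 → posterior Beta(10, 16/5)
obs 3: x=0 → posterior Beta(10, 21/5)
obs 4: x=0 → posterior Beta(10, 26/5)
obs 5: x=0 → posterior Beta(10, 31/5)
obs 6: x=1 → posterior Beta(11, 31/5)
obs 7: x=0 → posterior Beta(11, 36/5)
obs 8: x=0 → posterior Beta(11, 41/5)
obs 9: x=0 → posterior Beta(11, 46/5)
obs 10: x=1 → posterior Beta(12, 46/5)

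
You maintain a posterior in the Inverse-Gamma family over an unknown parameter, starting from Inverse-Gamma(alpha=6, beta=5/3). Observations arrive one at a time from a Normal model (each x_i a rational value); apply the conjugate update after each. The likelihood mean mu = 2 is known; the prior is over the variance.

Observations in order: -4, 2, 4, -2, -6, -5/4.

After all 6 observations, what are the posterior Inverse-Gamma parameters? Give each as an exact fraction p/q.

obs 1: x=-4 → posterior Inverse-Gamma(13/2, 59/3)
obs 2: x=2 → posterior Inverse-Gamma(7, 59/3)
obs 3: x=4 → posterior Inverse-Gamma(15/2, 65/3)
obs 4: x=-2 → posterior Inverse-Gamma(8, 89/3)
obs 5: x=-6 → posterior Inverse-Gamma(17/2, 185/3)
obs 6: x=-5/4 → posterior Inverse-Gamma(9, 6427/96)

alpha=9, beta=6427/96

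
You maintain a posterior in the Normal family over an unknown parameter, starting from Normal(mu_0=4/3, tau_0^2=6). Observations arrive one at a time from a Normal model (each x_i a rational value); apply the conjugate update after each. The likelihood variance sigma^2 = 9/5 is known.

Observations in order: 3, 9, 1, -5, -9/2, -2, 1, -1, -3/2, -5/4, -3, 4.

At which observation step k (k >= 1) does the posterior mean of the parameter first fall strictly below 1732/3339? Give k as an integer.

k = 6

obs 1: x=3 → posterior Normal(34/13, 18/13)
obs 2: x=9 → posterior Normal(124/23, 18/23)
obs 3: x=1 → posterior Normal(134/33, 6/11)
obs 4: x=-5 → posterior Normal(84/43, 18/43)
obs 5: x=-9/2 → posterior Normal(39/53, 18/53)
obs 6: x=-2 → posterior Normal(19/63, 2/7)
obs 7: x=1 → posterior Normal(29/73, 18/73)
obs 8: x=-1 → posterior Normal(19/83, 18/83)
obs 9: x=-3/2 → posterior Normal(4/93, 6/31)
obs 10: x=-5/4 → posterior Normal(-17/206, 18/103)
obs 11: x=-3 → posterior Normal(-77/226, 18/113)
obs 12: x=4 → posterior Normal(1/82, 6/41)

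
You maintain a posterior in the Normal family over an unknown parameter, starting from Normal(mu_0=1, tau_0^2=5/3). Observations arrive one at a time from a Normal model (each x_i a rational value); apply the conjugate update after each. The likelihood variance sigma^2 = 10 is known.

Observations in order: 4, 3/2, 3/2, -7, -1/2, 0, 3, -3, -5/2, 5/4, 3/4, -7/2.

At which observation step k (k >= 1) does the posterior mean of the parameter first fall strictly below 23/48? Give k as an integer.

k = 6

obs 1: x=4 → posterior Normal(10/7, 10/7)
obs 2: x=3/2 → posterior Normal(23/16, 5/4)
obs 3: x=3/2 → posterior Normal(13/9, 10/9)
obs 4: x=-7 → posterior Normal(3/5, 1)
obs 5: x=-1/2 → posterior Normal(1/2, 10/11)
obs 6: x=0 → posterior Normal(11/24, 5/6)
obs 7: x=3 → posterior Normal(17/26, 10/13)
obs 8: x=-3 → posterior Normal(11/28, 5/7)
obs 9: x=-5/2 → posterior Normal(1/5, 2/3)
obs 10: x=5/4 → posterior Normal(17/64, 5/8)
obs 11: x=3/4 → posterior Normal(5/17, 10/17)
obs 12: x=-7/2 → posterior Normal(1/12, 5/9)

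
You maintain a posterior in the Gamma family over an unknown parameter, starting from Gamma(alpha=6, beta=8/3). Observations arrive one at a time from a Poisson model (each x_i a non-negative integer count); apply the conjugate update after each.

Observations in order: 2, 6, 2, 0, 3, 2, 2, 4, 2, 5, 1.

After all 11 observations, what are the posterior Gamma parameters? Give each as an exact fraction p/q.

alpha=35, beta=41/3

obs 1: x=2 → posterior Gamma(8, 11/3)
obs 2: x=6 → posterior Gamma(14, 14/3)
obs 3: x=2 → posterior Gamma(16, 17/3)
obs 4: x=0 → posterior Gamma(16, 20/3)
obs 5: x=3 → posterior Gamma(19, 23/3)
obs 6: x=2 → posterior Gamma(21, 26/3)
obs 7: x=2 → posterior Gamma(23, 29/3)
obs 8: x=4 → posterior Gamma(27, 32/3)
obs 9: x=2 → posterior Gamma(29, 35/3)
obs 10: x=5 → posterior Gamma(34, 38/3)
obs 11: x=1 → posterior Gamma(35, 41/3)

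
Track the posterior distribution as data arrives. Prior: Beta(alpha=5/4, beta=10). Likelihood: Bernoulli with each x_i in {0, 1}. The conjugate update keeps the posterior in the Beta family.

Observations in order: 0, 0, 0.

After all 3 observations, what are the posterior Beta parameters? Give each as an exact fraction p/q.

alpha=5/4, beta=13

obs 1: x=0 → posterior Beta(5/4, 11)
obs 2: x=0 → posterior Beta(5/4, 12)
obs 3: x=0 → posterior Beta(5/4, 13)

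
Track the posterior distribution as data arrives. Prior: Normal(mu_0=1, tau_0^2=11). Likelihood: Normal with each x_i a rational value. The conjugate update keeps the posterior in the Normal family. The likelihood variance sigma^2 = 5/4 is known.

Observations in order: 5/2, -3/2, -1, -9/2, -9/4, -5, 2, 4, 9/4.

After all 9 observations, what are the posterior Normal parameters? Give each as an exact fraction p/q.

obs 1: x=5/2 → posterior Normal(115/49, 55/49)
obs 2: x=-3/2 → posterior Normal(49/93, 55/93)
obs 3: x=-1 → posterior Normal(5/137, 55/137)
obs 4: x=-9/2 → posterior Normal(-193/181, 55/181)
obs 5: x=-9/4 → posterior Normal(-292/225, 11/45)
obs 6: x=-5 → posterior Normal(-512/269, 55/269)
obs 7: x=2 → posterior Normal(-424/313, 55/313)
obs 8: x=4 → posterior Normal(-248/357, 55/357)
obs 9: x=9/4 → posterior Normal(-149/401, 55/401)

mu_0=-149/401, tau_0^2=55/401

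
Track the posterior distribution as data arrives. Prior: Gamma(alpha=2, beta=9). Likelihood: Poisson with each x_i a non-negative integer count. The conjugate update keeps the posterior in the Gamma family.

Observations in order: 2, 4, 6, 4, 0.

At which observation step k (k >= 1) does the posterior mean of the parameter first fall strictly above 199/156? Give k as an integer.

obs 1: x=2 → posterior Gamma(4, 10)
obs 2: x=4 → posterior Gamma(8, 11)
obs 3: x=6 → posterior Gamma(14, 12)
obs 4: x=4 → posterior Gamma(18, 13)
obs 5: x=0 → posterior Gamma(18, 14)

k = 4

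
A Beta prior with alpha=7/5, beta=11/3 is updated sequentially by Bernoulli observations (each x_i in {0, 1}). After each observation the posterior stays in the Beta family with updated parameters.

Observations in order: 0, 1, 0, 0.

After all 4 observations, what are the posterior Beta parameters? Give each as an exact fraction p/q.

obs 1: x=0 → posterior Beta(7/5, 14/3)
obs 2: x=1 → posterior Beta(12/5, 14/3)
obs 3: x=0 → posterior Beta(12/5, 17/3)
obs 4: x=0 → posterior Beta(12/5, 20/3)

alpha=12/5, beta=20/3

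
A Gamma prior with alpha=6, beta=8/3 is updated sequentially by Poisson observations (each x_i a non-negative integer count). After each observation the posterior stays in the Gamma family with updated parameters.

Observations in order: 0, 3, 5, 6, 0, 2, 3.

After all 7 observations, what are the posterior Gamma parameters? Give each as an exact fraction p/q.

alpha=25, beta=29/3

obs 1: x=0 → posterior Gamma(6, 11/3)
obs 2: x=3 → posterior Gamma(9, 14/3)
obs 3: x=5 → posterior Gamma(14, 17/3)
obs 4: x=6 → posterior Gamma(20, 20/3)
obs 5: x=0 → posterior Gamma(20, 23/3)
obs 6: x=2 → posterior Gamma(22, 26/3)
obs 7: x=3 → posterior Gamma(25, 29/3)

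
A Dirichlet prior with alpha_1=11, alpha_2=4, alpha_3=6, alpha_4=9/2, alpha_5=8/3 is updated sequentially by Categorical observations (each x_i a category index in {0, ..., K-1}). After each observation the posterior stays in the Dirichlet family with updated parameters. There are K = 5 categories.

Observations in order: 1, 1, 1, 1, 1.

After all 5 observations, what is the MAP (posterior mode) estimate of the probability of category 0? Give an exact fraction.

60/169

obs 1: x=1 → posterior Dirichlet(11, 5, 6, 9/2, 8/3)
obs 2: x=1 → posterior Dirichlet(11, 6, 6, 9/2, 8/3)
obs 3: x=1 → posterior Dirichlet(11, 7, 6, 9/2, 8/3)
obs 4: x=1 → posterior Dirichlet(11, 8, 6, 9/2, 8/3)
obs 5: x=1 → posterior Dirichlet(11, 9, 6, 9/2, 8/3)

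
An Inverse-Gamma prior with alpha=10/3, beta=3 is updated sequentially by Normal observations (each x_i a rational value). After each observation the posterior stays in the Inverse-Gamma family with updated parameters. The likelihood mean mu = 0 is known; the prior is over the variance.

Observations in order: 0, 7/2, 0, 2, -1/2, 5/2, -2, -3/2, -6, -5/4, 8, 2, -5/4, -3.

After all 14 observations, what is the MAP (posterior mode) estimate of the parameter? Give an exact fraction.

3627/544

obs 1: x=0 → posterior Inverse-Gamma(23/6, 3)
obs 2: x=7/2 → posterior Inverse-Gamma(13/3, 73/8)
obs 3: x=0 → posterior Inverse-Gamma(29/6, 73/8)
obs 4: x=2 → posterior Inverse-Gamma(16/3, 89/8)
obs 5: x=-1/2 → posterior Inverse-Gamma(35/6, 45/4)
obs 6: x=5/2 → posterior Inverse-Gamma(19/3, 115/8)
obs 7: x=-2 → posterior Inverse-Gamma(41/6, 131/8)
obs 8: x=-3/2 → posterior Inverse-Gamma(22/3, 35/2)
obs 9: x=-6 → posterior Inverse-Gamma(47/6, 71/2)
obs 10: x=-5/4 → posterior Inverse-Gamma(25/3, 1161/32)
obs 11: x=8 → posterior Inverse-Gamma(53/6, 2185/32)
obs 12: x=2 → posterior Inverse-Gamma(28/3, 2249/32)
obs 13: x=-5/4 → posterior Inverse-Gamma(59/6, 1137/16)
obs 14: x=-3 → posterior Inverse-Gamma(31/3, 1209/16)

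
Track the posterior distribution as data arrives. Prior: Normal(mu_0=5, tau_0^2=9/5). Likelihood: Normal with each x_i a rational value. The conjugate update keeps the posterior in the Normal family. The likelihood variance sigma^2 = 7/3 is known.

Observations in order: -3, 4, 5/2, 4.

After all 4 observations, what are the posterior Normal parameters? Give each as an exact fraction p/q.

mu_0=755/286, tau_0^2=63/143

obs 1: x=-3 → posterior Normal(47/31, 63/62)
obs 2: x=4 → posterior Normal(202/89, 63/89)
obs 3: x=5/2 → posterior Normal(539/232, 63/116)
obs 4: x=4 → posterior Normal(755/286, 63/143)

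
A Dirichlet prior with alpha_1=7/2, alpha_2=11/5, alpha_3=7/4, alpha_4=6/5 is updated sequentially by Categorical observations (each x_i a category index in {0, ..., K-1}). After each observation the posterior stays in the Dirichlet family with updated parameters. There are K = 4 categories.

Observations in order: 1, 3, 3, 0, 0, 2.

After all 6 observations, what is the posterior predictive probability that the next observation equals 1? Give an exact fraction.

64/293

obs 1: x=1 → posterior Dirichlet(7/2, 16/5, 7/4, 6/5)
obs 2: x=3 → posterior Dirichlet(7/2, 16/5, 7/4, 11/5)
obs 3: x=3 → posterior Dirichlet(7/2, 16/5, 7/4, 16/5)
obs 4: x=0 → posterior Dirichlet(9/2, 16/5, 7/4, 16/5)
obs 5: x=0 → posterior Dirichlet(11/2, 16/5, 7/4, 16/5)
obs 6: x=2 → posterior Dirichlet(11/2, 16/5, 11/4, 16/5)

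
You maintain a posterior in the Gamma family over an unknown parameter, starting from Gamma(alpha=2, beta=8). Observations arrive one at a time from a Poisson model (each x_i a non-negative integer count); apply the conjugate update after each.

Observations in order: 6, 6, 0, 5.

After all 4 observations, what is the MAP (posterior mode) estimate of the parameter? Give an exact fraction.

obs 1: x=6 → posterior Gamma(8, 9)
obs 2: x=6 → posterior Gamma(14, 10)
obs 3: x=0 → posterior Gamma(14, 11)
obs 4: x=5 → posterior Gamma(19, 12)

3/2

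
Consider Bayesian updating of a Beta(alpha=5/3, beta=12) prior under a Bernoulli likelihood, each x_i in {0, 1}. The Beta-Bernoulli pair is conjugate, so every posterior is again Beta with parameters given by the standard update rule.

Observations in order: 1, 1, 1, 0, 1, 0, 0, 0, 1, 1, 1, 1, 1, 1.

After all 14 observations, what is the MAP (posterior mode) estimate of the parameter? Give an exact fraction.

obs 1: x=1 → posterior Beta(8/3, 12)
obs 2: x=1 → posterior Beta(11/3, 12)
obs 3: x=1 → posterior Beta(14/3, 12)
obs 4: x=0 → posterior Beta(14/3, 13)
obs 5: x=1 → posterior Beta(17/3, 13)
obs 6: x=0 → posterior Beta(17/3, 14)
obs 7: x=0 → posterior Beta(17/3, 15)
obs 8: x=0 → posterior Beta(17/3, 16)
obs 9: x=1 → posterior Beta(20/3, 16)
obs 10: x=1 → posterior Beta(23/3, 16)
obs 11: x=1 → posterior Beta(26/3, 16)
obs 12: x=1 → posterior Beta(29/3, 16)
obs 13: x=1 → posterior Beta(32/3, 16)
obs 14: x=1 → posterior Beta(35/3, 16)

32/77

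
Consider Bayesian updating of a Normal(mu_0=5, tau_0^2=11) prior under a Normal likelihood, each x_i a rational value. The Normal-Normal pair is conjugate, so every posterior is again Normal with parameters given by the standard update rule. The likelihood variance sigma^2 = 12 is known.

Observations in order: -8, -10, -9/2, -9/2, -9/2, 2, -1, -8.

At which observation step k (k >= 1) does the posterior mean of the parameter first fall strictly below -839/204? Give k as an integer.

k = 3

obs 1: x=-8 → posterior Normal(-28/23, 132/23)
obs 2: x=-10 → posterior Normal(-69/17, 66/17)
obs 3: x=-9/2 → posterior Normal(-25/6, 44/15)
obs 4: x=-9/2 → posterior Normal(-237/56, 33/14)
obs 5: x=-9/2 → posterior Normal(-573/134, 132/67)
obs 6: x=2 → posterior Normal(-529/156, 22/13)
obs 7: x=-1 → posterior Normal(-551/178, 132/89)
obs 8: x=-8 → posterior Normal(-727/200, 33/25)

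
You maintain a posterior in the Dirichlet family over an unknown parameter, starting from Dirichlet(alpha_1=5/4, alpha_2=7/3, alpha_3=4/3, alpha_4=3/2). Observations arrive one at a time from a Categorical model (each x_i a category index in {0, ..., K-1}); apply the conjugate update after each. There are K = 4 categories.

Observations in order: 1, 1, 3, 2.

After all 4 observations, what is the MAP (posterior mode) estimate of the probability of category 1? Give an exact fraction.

40/77

obs 1: x=1 → posterior Dirichlet(5/4, 10/3, 4/3, 3/2)
obs 2: x=1 → posterior Dirichlet(5/4, 13/3, 4/3, 3/2)
obs 3: x=3 → posterior Dirichlet(5/4, 13/3, 4/3, 5/2)
obs 4: x=2 → posterior Dirichlet(5/4, 13/3, 7/3, 5/2)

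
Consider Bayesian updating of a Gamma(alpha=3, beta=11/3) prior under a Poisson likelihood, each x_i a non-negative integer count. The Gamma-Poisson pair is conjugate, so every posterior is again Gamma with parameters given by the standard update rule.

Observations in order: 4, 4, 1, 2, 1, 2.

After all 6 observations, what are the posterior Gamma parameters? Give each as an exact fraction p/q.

alpha=17, beta=29/3

obs 1: x=4 → posterior Gamma(7, 14/3)
obs 2: x=4 → posterior Gamma(11, 17/3)
obs 3: x=1 → posterior Gamma(12, 20/3)
obs 4: x=2 → posterior Gamma(14, 23/3)
obs 5: x=1 → posterior Gamma(15, 26/3)
obs 6: x=2 → posterior Gamma(17, 29/3)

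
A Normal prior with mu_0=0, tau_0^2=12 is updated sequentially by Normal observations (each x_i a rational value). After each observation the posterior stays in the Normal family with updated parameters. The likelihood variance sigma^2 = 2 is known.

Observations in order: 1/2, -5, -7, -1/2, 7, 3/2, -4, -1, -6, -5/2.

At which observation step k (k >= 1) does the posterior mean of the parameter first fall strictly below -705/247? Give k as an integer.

obs 1: x=1/2 → posterior Normal(3/7, 12/7)
obs 2: x=-5 → posterior Normal(-27/13, 12/13)
obs 3: x=-7 → posterior Normal(-69/19, 12/19)
obs 4: x=-1/2 → posterior Normal(-72/25, 12/25)
obs 5: x=7 → posterior Normal(-30/31, 12/31)
obs 6: x=3/2 → posterior Normal(-21/37, 12/37)
obs 7: x=-4 → posterior Normal(-45/43, 12/43)
obs 8: x=-1 → posterior Normal(-51/49, 12/49)
obs 9: x=-6 → posterior Normal(-87/55, 12/55)
obs 10: x=-5/2 → posterior Normal(-102/61, 12/61)

k = 3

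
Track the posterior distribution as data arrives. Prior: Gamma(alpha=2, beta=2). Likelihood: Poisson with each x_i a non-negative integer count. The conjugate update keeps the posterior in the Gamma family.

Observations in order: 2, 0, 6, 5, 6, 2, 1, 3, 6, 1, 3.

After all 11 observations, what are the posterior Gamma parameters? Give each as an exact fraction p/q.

obs 1: x=2 → posterior Gamma(4, 3)
obs 2: x=0 → posterior Gamma(4, 4)
obs 3: x=6 → posterior Gamma(10, 5)
obs 4: x=5 → posterior Gamma(15, 6)
obs 5: x=6 → posterior Gamma(21, 7)
obs 6: x=2 → posterior Gamma(23, 8)
obs 7: x=1 → posterior Gamma(24, 9)
obs 8: x=3 → posterior Gamma(27, 10)
obs 9: x=6 → posterior Gamma(33, 11)
obs 10: x=1 → posterior Gamma(34, 12)
obs 11: x=3 → posterior Gamma(37, 13)

alpha=37, beta=13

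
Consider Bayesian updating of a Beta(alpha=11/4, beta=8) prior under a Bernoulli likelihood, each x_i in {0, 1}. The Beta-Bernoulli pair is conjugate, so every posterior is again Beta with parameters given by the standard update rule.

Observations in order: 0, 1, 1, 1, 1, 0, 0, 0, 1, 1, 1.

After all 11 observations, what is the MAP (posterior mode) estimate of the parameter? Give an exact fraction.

obs 1: x=0 → posterior Beta(11/4, 9)
obs 2: x=1 → posterior Beta(15/4, 9)
obs 3: x=1 → posterior Beta(19/4, 9)
obs 4: x=1 → posterior Beta(23/4, 9)
obs 5: x=1 → posterior Beta(27/4, 9)
obs 6: x=0 → posterior Beta(27/4, 10)
obs 7: x=0 → posterior Beta(27/4, 11)
obs 8: x=0 → posterior Beta(27/4, 12)
obs 9: x=1 → posterior Beta(31/4, 12)
obs 10: x=1 → posterior Beta(35/4, 12)
obs 11: x=1 → posterior Beta(39/4, 12)

35/79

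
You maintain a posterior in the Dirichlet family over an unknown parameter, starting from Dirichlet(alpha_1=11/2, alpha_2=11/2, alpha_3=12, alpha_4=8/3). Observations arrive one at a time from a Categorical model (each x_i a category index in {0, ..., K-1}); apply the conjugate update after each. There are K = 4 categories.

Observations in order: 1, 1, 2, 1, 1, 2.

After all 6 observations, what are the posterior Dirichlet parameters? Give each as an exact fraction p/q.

obs 1: x=1 → posterior Dirichlet(11/2, 13/2, 12, 8/3)
obs 2: x=1 → posterior Dirichlet(11/2, 15/2, 12, 8/3)
obs 3: x=2 → posterior Dirichlet(11/2, 15/2, 13, 8/3)
obs 4: x=1 → posterior Dirichlet(11/2, 17/2, 13, 8/3)
obs 5: x=1 → posterior Dirichlet(11/2, 19/2, 13, 8/3)
obs 6: x=2 → posterior Dirichlet(11/2, 19/2, 14, 8/3)

alpha_1=11/2, alpha_2=19/2, alpha_3=14, alpha_4=8/3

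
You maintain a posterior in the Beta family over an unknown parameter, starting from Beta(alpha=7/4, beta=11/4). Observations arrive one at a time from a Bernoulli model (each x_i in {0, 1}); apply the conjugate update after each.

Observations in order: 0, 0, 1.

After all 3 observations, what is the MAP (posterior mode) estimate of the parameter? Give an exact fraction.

obs 1: x=0 → posterior Beta(7/4, 15/4)
obs 2: x=0 → posterior Beta(7/4, 19/4)
obs 3: x=1 → posterior Beta(11/4, 19/4)

7/22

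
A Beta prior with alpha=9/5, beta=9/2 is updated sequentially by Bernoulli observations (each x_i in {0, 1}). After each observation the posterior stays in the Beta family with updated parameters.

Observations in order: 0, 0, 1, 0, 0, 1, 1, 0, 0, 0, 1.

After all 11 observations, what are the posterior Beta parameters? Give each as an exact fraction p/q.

alpha=29/5, beta=23/2

obs 1: x=0 → posterior Beta(9/5, 11/2)
obs 2: x=0 → posterior Beta(9/5, 13/2)
obs 3: x=1 → posterior Beta(14/5, 13/2)
obs 4: x=0 → posterior Beta(14/5, 15/2)
obs 5: x=0 → posterior Beta(14/5, 17/2)
obs 6: x=1 → posterior Beta(19/5, 17/2)
obs 7: x=1 → posterior Beta(24/5, 17/2)
obs 8: x=0 → posterior Beta(24/5, 19/2)
obs 9: x=0 → posterior Beta(24/5, 21/2)
obs 10: x=0 → posterior Beta(24/5, 23/2)
obs 11: x=1 → posterior Beta(29/5, 23/2)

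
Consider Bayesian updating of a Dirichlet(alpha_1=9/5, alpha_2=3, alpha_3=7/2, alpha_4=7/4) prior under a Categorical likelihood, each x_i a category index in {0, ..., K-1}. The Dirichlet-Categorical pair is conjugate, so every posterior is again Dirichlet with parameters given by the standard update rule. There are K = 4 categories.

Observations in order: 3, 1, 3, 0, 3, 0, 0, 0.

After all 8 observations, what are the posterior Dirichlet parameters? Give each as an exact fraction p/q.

obs 1: x=3 → posterior Dirichlet(9/5, 3, 7/2, 11/4)
obs 2: x=1 → posterior Dirichlet(9/5, 4, 7/2, 11/4)
obs 3: x=3 → posterior Dirichlet(9/5, 4, 7/2, 15/4)
obs 4: x=0 → posterior Dirichlet(14/5, 4, 7/2, 15/4)
obs 5: x=3 → posterior Dirichlet(14/5, 4, 7/2, 19/4)
obs 6: x=0 → posterior Dirichlet(19/5, 4, 7/2, 19/4)
obs 7: x=0 → posterior Dirichlet(24/5, 4, 7/2, 19/4)
obs 8: x=0 → posterior Dirichlet(29/5, 4, 7/2, 19/4)

alpha_1=29/5, alpha_2=4, alpha_3=7/2, alpha_4=19/4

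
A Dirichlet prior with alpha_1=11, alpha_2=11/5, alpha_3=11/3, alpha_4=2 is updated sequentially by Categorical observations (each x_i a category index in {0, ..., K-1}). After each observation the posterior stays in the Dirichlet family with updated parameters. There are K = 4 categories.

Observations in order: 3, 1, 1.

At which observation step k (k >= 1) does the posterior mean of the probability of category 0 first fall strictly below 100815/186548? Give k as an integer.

obs 1: x=3 → posterior Dirichlet(11, 11/5, 11/3, 3)
obs 2: x=1 → posterior Dirichlet(11, 16/5, 11/3, 3)
obs 3: x=1 → posterior Dirichlet(11, 21/5, 11/3, 3)

k = 2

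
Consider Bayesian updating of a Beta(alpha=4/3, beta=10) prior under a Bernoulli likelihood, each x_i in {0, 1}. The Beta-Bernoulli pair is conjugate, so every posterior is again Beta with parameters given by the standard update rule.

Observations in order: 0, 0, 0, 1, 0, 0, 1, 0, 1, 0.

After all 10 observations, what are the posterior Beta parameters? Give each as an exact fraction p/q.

obs 1: x=0 → posterior Beta(4/3, 11)
obs 2: x=0 → posterior Beta(4/3, 12)
obs 3: x=0 → posterior Beta(4/3, 13)
obs 4: x=1 → posterior Beta(7/3, 13)
obs 5: x=0 → posterior Beta(7/3, 14)
obs 6: x=0 → posterior Beta(7/3, 15)
obs 7: x=1 → posterior Beta(10/3, 15)
obs 8: x=0 → posterior Beta(10/3, 16)
obs 9: x=1 → posterior Beta(13/3, 16)
obs 10: x=0 → posterior Beta(13/3, 17)

alpha=13/3, beta=17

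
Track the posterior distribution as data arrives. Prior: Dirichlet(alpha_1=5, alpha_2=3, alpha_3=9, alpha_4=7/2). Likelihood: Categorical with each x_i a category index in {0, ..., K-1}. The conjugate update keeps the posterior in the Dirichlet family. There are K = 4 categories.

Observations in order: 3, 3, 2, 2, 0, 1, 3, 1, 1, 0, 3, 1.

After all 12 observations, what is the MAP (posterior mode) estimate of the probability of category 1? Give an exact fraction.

4/19

obs 1: x=3 → posterior Dirichlet(5, 3, 9, 9/2)
obs 2: x=3 → posterior Dirichlet(5, 3, 9, 11/2)
obs 3: x=2 → posterior Dirichlet(5, 3, 10, 11/2)
obs 4: x=2 → posterior Dirichlet(5, 3, 11, 11/2)
obs 5: x=0 → posterior Dirichlet(6, 3, 11, 11/2)
obs 6: x=1 → posterior Dirichlet(6, 4, 11, 11/2)
obs 7: x=3 → posterior Dirichlet(6, 4, 11, 13/2)
obs 8: x=1 → posterior Dirichlet(6, 5, 11, 13/2)
obs 9: x=1 → posterior Dirichlet(6, 6, 11, 13/2)
obs 10: x=0 → posterior Dirichlet(7, 6, 11, 13/2)
obs 11: x=3 → posterior Dirichlet(7, 6, 11, 15/2)
obs 12: x=1 → posterior Dirichlet(7, 7, 11, 15/2)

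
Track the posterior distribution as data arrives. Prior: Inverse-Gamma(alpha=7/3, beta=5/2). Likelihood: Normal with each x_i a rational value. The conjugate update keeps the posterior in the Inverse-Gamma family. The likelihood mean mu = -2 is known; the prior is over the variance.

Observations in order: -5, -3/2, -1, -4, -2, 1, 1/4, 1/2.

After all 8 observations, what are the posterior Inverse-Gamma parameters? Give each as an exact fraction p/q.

obs 1: x=-5 → posterior Inverse-Gamma(17/6, 7)
obs 2: x=-3/2 → posterior Inverse-Gamma(10/3, 57/8)
obs 3: x=-1 → posterior Inverse-Gamma(23/6, 61/8)
obs 4: x=-4 → posterior Inverse-Gamma(13/3, 77/8)
obs 5: x=-2 → posterior Inverse-Gamma(29/6, 77/8)
obs 6: x=1 → posterior Inverse-Gamma(16/3, 113/8)
obs 7: x=1/4 → posterior Inverse-Gamma(35/6, 533/32)
obs 8: x=1/2 → posterior Inverse-Gamma(19/3, 633/32)

alpha=19/3, beta=633/32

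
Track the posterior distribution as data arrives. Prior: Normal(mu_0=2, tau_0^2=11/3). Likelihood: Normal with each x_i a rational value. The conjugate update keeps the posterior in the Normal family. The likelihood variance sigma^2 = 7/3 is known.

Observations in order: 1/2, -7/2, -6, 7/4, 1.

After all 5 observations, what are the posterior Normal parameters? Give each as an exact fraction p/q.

obs 1: x=1/2 → posterior Normal(13/12, 77/54)
obs 2: x=-7/2 → posterior Normal(-19/29, 77/87)
obs 3: x=-6 → posterior Normal(-17/8, 77/120)
obs 4: x=7/4 → posterior Normal(-263/204, 77/153)
obs 5: x=1 → posterior Normal(-219/248, 77/186)

mu_0=-219/248, tau_0^2=77/186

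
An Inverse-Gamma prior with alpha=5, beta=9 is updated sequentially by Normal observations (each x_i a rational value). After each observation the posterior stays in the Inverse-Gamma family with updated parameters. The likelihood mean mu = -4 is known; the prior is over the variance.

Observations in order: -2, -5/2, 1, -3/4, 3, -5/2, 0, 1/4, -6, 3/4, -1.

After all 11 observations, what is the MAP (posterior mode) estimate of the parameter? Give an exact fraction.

obs 1: x=-2 → posterior Inverse-Gamma(11/2, 11)
obs 2: x=-5/2 → posterior Inverse-Gamma(6, 97/8)
obs 3: x=1 → posterior Inverse-Gamma(13/2, 197/8)
obs 4: x=-3/4 → posterior Inverse-Gamma(7, 957/32)
obs 5: x=3 → posterior Inverse-Gamma(15/2, 1741/32)
obs 6: x=-5/2 → posterior Inverse-Gamma(8, 1777/32)
obs 7: x=0 → posterior Inverse-Gamma(17/2, 2033/32)
obs 8: x=1/4 → posterior Inverse-Gamma(9, 1161/16)
obs 9: x=-6 → posterior Inverse-Gamma(19/2, 1193/16)
obs 10: x=3/4 → posterior Inverse-Gamma(10, 2747/32)
obs 11: x=-1 → posterior Inverse-Gamma(21/2, 2891/32)

2891/368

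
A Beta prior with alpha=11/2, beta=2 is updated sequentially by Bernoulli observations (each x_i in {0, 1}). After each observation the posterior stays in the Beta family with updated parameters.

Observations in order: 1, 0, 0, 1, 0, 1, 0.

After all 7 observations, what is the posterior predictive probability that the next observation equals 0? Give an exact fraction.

obs 1: x=1 → posterior Beta(13/2, 2)
obs 2: x=0 → posterior Beta(13/2, 3)
obs 3: x=0 → posterior Beta(13/2, 4)
obs 4: x=1 → posterior Beta(15/2, 4)
obs 5: x=0 → posterior Beta(15/2, 5)
obs 6: x=1 → posterior Beta(17/2, 5)
obs 7: x=0 → posterior Beta(17/2, 6)

12/29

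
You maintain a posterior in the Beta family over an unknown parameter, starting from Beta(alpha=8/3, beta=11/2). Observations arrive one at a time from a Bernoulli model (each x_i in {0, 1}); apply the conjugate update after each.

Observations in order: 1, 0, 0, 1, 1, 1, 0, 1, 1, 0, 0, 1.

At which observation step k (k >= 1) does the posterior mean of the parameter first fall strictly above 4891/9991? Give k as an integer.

obs 1: x=1 → posterior Beta(11/3, 11/2)
obs 2: x=0 → posterior Beta(11/3, 13/2)
obs 3: x=0 → posterior Beta(11/3, 15/2)
obs 4: x=1 → posterior Beta(14/3, 15/2)
obs 5: x=1 → posterior Beta(17/3, 15/2)
obs 6: x=1 → posterior Beta(20/3, 15/2)
obs 7: x=0 → posterior Beta(20/3, 17/2)
obs 8: x=1 → posterior Beta(23/3, 17/2)
obs 9: x=1 → posterior Beta(26/3, 17/2)
obs 10: x=0 → posterior Beta(26/3, 19/2)
obs 11: x=0 → posterior Beta(26/3, 21/2)
obs 12: x=1 → posterior Beta(29/3, 21/2)

k = 9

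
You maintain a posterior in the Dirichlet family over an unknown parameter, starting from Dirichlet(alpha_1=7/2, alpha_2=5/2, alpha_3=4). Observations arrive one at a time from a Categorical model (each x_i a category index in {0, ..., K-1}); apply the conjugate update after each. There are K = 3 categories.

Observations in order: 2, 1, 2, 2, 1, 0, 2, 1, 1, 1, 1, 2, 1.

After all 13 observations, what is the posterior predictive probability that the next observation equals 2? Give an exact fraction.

9/23

obs 1: x=2 → posterior Dirichlet(7/2, 5/2, 5)
obs 2: x=1 → posterior Dirichlet(7/2, 7/2, 5)
obs 3: x=2 → posterior Dirichlet(7/2, 7/2, 6)
obs 4: x=2 → posterior Dirichlet(7/2, 7/2, 7)
obs 5: x=1 → posterior Dirichlet(7/2, 9/2, 7)
obs 6: x=0 → posterior Dirichlet(9/2, 9/2, 7)
obs 7: x=2 → posterior Dirichlet(9/2, 9/2, 8)
obs 8: x=1 → posterior Dirichlet(9/2, 11/2, 8)
obs 9: x=1 → posterior Dirichlet(9/2, 13/2, 8)
obs 10: x=1 → posterior Dirichlet(9/2, 15/2, 8)
obs 11: x=1 → posterior Dirichlet(9/2, 17/2, 8)
obs 12: x=2 → posterior Dirichlet(9/2, 17/2, 9)
obs 13: x=1 → posterior Dirichlet(9/2, 19/2, 9)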